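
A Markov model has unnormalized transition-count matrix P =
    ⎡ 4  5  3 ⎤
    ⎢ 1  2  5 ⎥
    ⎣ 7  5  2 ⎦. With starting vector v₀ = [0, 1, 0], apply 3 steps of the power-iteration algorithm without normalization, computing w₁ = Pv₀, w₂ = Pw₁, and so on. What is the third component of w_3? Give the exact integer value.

w1 = Pv₀ = (4·0 + 5·1 + 3·0; 1·0 + 2·1 + 5·0; 7·0 + 5·1 + 2·0) = (5, 2, 5)
w2 = Pw1 = (4·5 + 5·2 + 3·5; 1·5 + 2·2 + 5·5; 7·5 + 5·2 + 2·5) = (45, 34, 55)
w3 = Pw2 = (515, 388, 595)
The requested component of w3 is 595.

595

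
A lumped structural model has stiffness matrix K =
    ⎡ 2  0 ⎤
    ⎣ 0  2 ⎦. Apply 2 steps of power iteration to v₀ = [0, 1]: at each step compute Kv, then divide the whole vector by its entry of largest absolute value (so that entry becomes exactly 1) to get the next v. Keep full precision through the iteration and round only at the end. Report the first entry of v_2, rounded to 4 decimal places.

Kv0 = (0.00000, 2.00000); divide by 2.00000 → v1 = (0.00000, 1.00000)
Kv1 = (0.00000, 2.00000); divide by 2.00000 → v2 = (0.00000, 1.00000)
Requested entry of v2: 0/4 = 0.0000

0.0000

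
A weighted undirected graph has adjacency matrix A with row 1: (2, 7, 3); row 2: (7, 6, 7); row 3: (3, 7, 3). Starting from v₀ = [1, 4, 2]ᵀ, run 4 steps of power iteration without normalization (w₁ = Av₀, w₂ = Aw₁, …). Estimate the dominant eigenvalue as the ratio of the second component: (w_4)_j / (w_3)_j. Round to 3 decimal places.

w1 = Av₀ = (2·1 + 7·4 + 3·2; 7·1 + 6·4 + 7·2; 3·1 + 7·4 + 3·2) = (36, 45, 37)
w2 = Aw1 = (2·36 + 7·45 + 3·37; 7·36 + 6·45 + 7·37; 3·36 + 7·45 + 3·37) = (498, 781, 534)
w3 = Aw2 = (8065, 11910, 8563)
w4 = Aw3 = (125189, 187856, 133254)
Ratio at component: 187856 / 11910 = 15.773

λ ≈ 15.773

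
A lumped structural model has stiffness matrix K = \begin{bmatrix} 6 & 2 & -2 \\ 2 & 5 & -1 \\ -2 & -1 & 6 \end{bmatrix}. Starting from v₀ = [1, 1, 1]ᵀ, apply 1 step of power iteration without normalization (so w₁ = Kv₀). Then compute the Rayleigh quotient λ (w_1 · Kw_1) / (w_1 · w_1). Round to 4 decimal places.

w1 = Kv₀ = (6·1 + 2·1 + (-2)·1; 2·1 + 5·1 + (-1)·1; (-2)·1 + (-1)·1 + 6·1) = (6, 6, 3)
Kw1 = (42, 39, 0)
w1·Kw1 = 6·42 + 6·39 + 3·0 = 486; w1·w1 = 6·6 + 6·6 + 3·3 = 81
λ ≈ 486/81 = 6.0000

6.0000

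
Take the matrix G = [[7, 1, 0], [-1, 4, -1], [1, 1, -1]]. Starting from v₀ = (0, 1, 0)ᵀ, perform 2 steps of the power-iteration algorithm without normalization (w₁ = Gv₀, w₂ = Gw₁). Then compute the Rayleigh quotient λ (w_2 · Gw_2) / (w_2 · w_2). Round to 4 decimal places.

λ ≈ 4.9820

w1 = Gv₀ = (7·0 + 1·1 + 0·0; (-1)·0 + 4·1 + (-1)·0; 1·0 + 1·1 + (-1)·0) = (1, 4, 1)
w2 = Gw1 = (7·1 + 1·4 + 0·1; (-1)·1 + 4·4 + (-1)·1; 1·1 + 1·4 + (-1)·1) = (11, 14, 4)
Gw2 = (91, 41, 21)
w2·Gw2 = 11·91 + 14·41 + 4·21 = 1659; w2·w2 = 11·11 + 14·14 + 4·4 = 333
λ ≈ 1659/333 = 4.9820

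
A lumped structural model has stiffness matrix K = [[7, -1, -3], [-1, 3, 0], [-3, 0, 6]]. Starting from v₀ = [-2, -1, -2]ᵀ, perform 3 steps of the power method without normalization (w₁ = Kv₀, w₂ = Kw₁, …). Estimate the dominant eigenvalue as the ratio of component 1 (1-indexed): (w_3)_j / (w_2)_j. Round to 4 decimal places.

w1 = Kv₀ = (-7, -1, -6)
w2 = Kw1 = (-30, 4, -15)
w3 = Kw2 = (-169, 42, 0)
Ratio at component: -169 / -30 = 5.6333

5.6333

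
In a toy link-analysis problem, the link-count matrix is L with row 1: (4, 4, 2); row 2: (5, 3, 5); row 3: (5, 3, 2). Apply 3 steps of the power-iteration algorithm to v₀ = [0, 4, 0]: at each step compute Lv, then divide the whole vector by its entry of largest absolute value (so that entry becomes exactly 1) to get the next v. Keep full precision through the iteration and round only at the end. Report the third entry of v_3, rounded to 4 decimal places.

Lv0 = (16.00000, 12.00000, 12.00000); divide by 16.00000 → v1 = (1.00000, 0.75000, 0.75000)
Lv1 = (8.50000, 11.00000, 8.75000); divide by 11.00000 → v2 = (0.77273, 1.00000, 0.79545)
Lv2 = (8.68182, 10.84091, 8.45455); divide by 10.84091 → v3 = (0.80084, 1.00000, 0.77987)
Requested entry of v3: 1488/1908 = 0.7799

0.7799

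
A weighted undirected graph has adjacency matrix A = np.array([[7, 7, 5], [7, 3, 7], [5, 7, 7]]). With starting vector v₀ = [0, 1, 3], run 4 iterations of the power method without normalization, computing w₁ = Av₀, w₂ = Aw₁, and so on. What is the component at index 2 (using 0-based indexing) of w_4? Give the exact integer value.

157590

w1 = Av₀ = (7·0 + 7·1 + 5·3; 7·0 + 3·1 + 7·3; 5·0 + 7·1 + 7·3) = (22, 24, 28)
w2 = Aw1 = (7·22 + 7·24 + 5·28; 7·22 + 3·24 + 7·28; 5·22 + 7·24 + 7·28) = (462, 422, 474)
w3 = Aw2 = (8558, 7818, 8582)
w4 = Aw3 = (157542, 143434, 157590)
The requested component of w4 is 157590.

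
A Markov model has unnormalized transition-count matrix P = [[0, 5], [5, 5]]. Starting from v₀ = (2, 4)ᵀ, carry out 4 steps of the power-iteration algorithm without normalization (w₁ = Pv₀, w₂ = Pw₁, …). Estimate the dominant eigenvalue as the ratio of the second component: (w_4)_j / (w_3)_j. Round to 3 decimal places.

w1 = Pv₀ = (0·2 + 5·4; 5·2 + 5·4) = (20, 30)
w2 = Pw1 = (0·20 + 5·30; 5·20 + 5·30) = (150, 250)
w3 = Pw2 = (1250, 2000)
w4 = Pw3 = (10000, 16250)
Ratio at component: 16250 / 2000 = 8.125

λ ≈ 8.125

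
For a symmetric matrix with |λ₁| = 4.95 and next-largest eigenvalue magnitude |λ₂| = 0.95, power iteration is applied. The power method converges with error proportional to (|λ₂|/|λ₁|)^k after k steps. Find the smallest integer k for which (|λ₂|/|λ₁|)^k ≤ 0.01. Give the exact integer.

3

|λ₂/λ₁| = 0.95/4.95 = 0.19192
Need k ≥ ln(0.01) / ln(0.19192) = -4.6052 / -1.6507 ≈ 2.790
Smallest integer k satisfying the bound: 3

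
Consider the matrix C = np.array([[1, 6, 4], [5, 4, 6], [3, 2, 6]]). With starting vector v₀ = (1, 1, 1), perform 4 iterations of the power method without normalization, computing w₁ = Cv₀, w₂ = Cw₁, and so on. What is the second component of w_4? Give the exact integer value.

w1 = Cv₀ = (1·1 + 6·1 + 4·1; 5·1 + 4·1 + 6·1; 3·1 + 2·1 + 6·1) = (11, 15, 11)
w2 = Cw1 = (1·11 + 6·15 + 4·11; 5·11 + 4·15 + 6·11; 3·11 + 2·15 + 6·11) = (145, 181, 129)
w3 = Cw2 = (1747, 2223, 1571)
w4 = Cw3 = (21369, 27053, 19113)
The requested component of w4 is 27053.

27053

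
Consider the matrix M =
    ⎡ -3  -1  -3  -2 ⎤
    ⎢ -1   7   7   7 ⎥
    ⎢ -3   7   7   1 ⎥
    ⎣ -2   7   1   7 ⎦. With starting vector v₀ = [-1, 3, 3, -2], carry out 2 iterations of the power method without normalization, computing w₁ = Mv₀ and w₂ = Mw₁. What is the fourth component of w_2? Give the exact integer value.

w1 = Mv₀ = ((-3)·(-1) + (-1)·3 + (-3)·3 + (-2)·(-2); (-1)·(-1) + 7·3 + 7·3 + 7·(-2); (-3)·(-1) + 7·3 + 7·3 + 1·(-2); (-2)·(-1) + 7·3 + 1·3 + 7·(-2)) = (-5, 29, 43, 12)
w2 = Mw1 = ((-3)·(-5) + (-1)·29 + (-3)·43 + (-2)·12; (-1)·(-5) + 7·29 + 7·43 + 7·12; (-3)·(-5) + 7·29 + 7·43 + 1·12; (-2)·(-5) + 7·29 + 1·43 + 7·12) = (-167, 593, 531, 340)
The requested component of w2 is 340.

340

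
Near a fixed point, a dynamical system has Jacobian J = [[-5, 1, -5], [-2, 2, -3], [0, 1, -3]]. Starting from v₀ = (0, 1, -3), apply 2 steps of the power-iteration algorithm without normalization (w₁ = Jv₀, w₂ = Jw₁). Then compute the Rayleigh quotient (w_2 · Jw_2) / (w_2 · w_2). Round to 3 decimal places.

w1 = Jv₀ = ((-5)·0 + 1·1 + (-5)·(-3); (-2)·0 + 2·1 + (-3)·(-3); 0·0 + 1·1 + (-3)·(-3)) = (16, 11, 10)
w2 = Jw1 = ((-5)·16 + 1·11 + (-5)·10; (-2)·16 + 2·11 + (-3)·10; 0·16 + 1·11 + (-3)·10) = (-119, -40, -19)
Jw2 = (650, 215, 17)
w2·Jw2 = (-119)·650 + (-40)·215 + (-19)·17 = -86273; w2·w2 = (-119)·(-119) + (-40)·(-40) + (-19)·(-19) = 16122
λ ≈ -86273/16122 = -5.351

λ ≈ -5.351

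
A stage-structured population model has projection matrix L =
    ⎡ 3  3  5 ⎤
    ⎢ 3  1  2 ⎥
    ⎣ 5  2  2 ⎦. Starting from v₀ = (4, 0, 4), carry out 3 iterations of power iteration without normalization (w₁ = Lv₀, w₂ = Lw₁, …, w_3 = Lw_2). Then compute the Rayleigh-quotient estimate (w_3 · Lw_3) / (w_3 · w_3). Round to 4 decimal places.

λ ≈ 9.0999

w1 = Lv₀ = (32, 20, 28)
w2 = Lw1 = (296, 172, 256)
w3 = Lw2 = (2684, 1572, 2336)
Lw3 = (24448, 14296, 21236)
w3·Lw3 = 2684·24448 + 1572·14296 + 2336·21236 = 137699040; w3·w3 = 2684·2684 + 1572·1572 + 2336·2336 = 15131936
λ ≈ 137699040/15131936 = 9.0999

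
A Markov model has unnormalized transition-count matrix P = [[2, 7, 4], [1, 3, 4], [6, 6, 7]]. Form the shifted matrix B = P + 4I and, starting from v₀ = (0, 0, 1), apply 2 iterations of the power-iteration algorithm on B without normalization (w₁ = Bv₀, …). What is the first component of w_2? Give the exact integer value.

96

B = P + 4I has rows (6, 7, 4); (1, 7, 4); (6, 6, 11)
w1 = Bv₀ = (6·0 + 7·0 + 4·1; 1·0 + 7·0 + 4·1; 6·0 + 6·0 + 11·1) = (4, 4, 11)
w2 = Bw1 = (6·4 + 7·4 + 4·11; 1·4 + 7·4 + 4·11; 6·4 + 6·4 + 11·11) = (96, 76, 169)
Requested component of w2: 96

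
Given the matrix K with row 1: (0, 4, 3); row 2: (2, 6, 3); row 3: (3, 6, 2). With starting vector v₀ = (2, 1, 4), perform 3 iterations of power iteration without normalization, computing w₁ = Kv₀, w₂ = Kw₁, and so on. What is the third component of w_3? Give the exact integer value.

w1 = Kv₀ = (16, 22, 20)
w2 = Kw1 = (148, 224, 220)
w3 = Kw2 = (1556, 2300, 2228)
The requested component of w3 is 2228.

2228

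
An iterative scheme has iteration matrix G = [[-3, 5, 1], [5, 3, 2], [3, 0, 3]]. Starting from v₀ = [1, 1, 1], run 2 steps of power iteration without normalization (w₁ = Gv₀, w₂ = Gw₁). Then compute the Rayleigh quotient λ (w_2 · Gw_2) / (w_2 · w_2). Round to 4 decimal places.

w1 = Gv₀ = ((-3)·1 + 5·1 + 1·1; 5·1 + 3·1 + 2·1; 3·1 + 0·1 + 3·1) = (3, 10, 6)
w2 = Gw1 = ((-3)·3 + 5·10 + 1·6; 5·3 + 3·10 + 2·6; 3·3 + 0·10 + 3·6) = (47, 57, 27)
Gw2 = (171, 460, 222)
w2·Gw2 = 47·171 + 57·460 + 27·222 = 40251; w2·w2 = 47·47 + 57·57 + 27·27 = 6187
λ ≈ 40251/6187 = 6.5057

λ ≈ 6.5057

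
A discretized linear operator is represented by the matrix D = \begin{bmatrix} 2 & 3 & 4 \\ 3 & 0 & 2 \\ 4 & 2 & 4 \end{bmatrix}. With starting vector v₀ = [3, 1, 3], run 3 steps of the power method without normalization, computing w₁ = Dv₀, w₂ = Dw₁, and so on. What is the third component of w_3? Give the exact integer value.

w1 = Dv₀ = (2·3 + 3·1 + 4·3; 3·3 + 0·1 + 2·3; 4·3 + 2·1 + 4·3) = (21, 15, 26)
w2 = Dw1 = (2·21 + 3·15 + 4·26; 3·21 + 0·15 + 2·26; 4·21 + 2·15 + 4·26) = (191, 115, 218)
w3 = Dw2 = (1599, 1009, 1866)
The requested component of w3 is 1866.

1866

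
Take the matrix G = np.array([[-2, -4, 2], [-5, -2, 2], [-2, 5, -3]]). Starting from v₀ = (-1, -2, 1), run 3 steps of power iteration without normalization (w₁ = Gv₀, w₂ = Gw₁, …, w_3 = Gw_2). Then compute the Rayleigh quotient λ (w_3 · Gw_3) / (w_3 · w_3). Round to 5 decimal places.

w1 = Gv₀ = ((-2)·(-1) + (-4)·(-2) + 2·1; (-5)·(-1) + (-2)·(-2) + 2·1; (-2)·(-1) + 5·(-2) + (-3)·1) = (12, 11, -11)
w2 = Gw1 = ((-2)·12 + (-4)·11 + 2·(-11); (-5)·12 + (-2)·11 + 2·(-11); (-2)·12 + 5·11 + (-3)·(-11)) = (-90, -104, 64)
w3 = Gw2 = (724, 786, -532)
Gw3 = (-5656, -6256, 4078)
w3·Gw3 = 724·(-5656) + 786·(-6256) + (-532)·4078 = -11181656; w3·w3 = 724·724 + 786·786 + (-532)·(-532) = 1424996
λ ≈ -11181656/1424996 = -7.84680

λ ≈ -7.84680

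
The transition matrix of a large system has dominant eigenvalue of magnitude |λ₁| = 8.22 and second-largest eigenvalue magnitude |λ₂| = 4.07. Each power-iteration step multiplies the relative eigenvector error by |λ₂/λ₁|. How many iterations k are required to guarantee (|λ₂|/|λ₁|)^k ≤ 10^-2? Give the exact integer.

|λ₂/λ₁| = 4.07/8.22 = 0.49513
Need k ≥ ln(10^-2) / ln(0.49513) = -4.6052 / -0.7029 ≈ 6.551
Smallest integer k satisfying the bound: 7

7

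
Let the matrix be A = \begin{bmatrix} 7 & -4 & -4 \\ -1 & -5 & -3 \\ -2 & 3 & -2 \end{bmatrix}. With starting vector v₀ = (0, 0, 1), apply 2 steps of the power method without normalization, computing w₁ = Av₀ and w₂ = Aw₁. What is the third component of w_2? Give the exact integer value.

3

w1 = Av₀ = (7·0 + (-4)·0 + (-4)·1; (-1)·0 + (-5)·0 + (-3)·1; (-2)·0 + 3·0 + (-2)·1) = (-4, -3, -2)
w2 = Aw1 = (7·(-4) + (-4)·(-3) + (-4)·(-2); (-1)·(-4) + (-5)·(-3) + (-3)·(-2); (-2)·(-4) + 3·(-3) + (-2)·(-2)) = (-8, 25, 3)
The requested component of w2 is 3.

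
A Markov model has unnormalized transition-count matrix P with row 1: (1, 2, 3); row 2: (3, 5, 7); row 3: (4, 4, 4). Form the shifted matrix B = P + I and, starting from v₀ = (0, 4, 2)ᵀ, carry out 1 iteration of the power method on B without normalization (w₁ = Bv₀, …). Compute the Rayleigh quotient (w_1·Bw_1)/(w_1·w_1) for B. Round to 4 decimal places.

μ ≈ 12.3109

B = P + I has rows (2, 2, 3); (3, 6, 7); (4, 4, 5)
w1 = Bv₀ = (14, 38, 26)
Bw1 = (182, 452, 338)
w1·Bw1 = 28512; w1·w1 = 2316; μ ≈ 28512/2316 = 12.3109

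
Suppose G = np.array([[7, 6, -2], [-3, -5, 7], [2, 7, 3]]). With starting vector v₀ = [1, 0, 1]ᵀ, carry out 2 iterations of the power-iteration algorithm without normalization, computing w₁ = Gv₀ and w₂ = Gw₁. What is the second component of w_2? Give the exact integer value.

w1 = Gv₀ = (7·1 + 6·0 + (-2)·1; (-3)·1 + (-5)·0 + 7·1; 2·1 + 7·0 + 3·1) = (5, 4, 5)
w2 = Gw1 = (7·5 + 6·4 + (-2)·5; (-3)·5 + (-5)·4 + 7·5; 2·5 + 7·4 + 3·5) = (49, 0, 53)
The requested component of w2 is 0.

0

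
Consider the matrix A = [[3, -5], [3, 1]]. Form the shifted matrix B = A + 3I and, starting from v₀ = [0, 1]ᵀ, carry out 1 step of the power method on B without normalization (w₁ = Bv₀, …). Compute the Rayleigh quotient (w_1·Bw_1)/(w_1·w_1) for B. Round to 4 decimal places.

B = A + 3I has rows (6, -5); (3, 4)
w1 = Bv₀ = (6·0 + (-5)·1; 3·0 + 4·1) = (-5, 4)
Bw1 = (-50, 1)
w1·Bw1 = 254; w1·w1 = 41; μ ≈ 254/41 = 6.1951

μ ≈ 6.1951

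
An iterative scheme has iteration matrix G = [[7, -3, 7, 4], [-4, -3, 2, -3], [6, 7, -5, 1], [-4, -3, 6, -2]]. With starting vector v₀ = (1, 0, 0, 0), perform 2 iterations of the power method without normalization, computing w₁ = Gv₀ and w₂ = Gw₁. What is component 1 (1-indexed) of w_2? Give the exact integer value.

87

w1 = Gv₀ = (7, -4, 6, -4)
w2 = Gw1 = (87, 8, -20, 28)
The requested component of w2 is 87.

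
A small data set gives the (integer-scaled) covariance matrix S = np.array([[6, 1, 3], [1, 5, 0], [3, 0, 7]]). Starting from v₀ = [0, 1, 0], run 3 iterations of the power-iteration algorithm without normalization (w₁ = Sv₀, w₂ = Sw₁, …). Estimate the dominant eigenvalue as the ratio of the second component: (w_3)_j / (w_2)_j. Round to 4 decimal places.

w1 = Sv₀ = (6·0 + 1·1 + 3·0; 1·0 + 5·1 + 0·0; 3·0 + 0·1 + 7·0) = (1, 5, 0)
w2 = Sw1 = (6·1 + 1·5 + 3·0; 1·1 + 5·5 + 0·0; 3·1 + 0·5 + 7·0) = (11, 26, 3)
w3 = Sw2 = (101, 141, 54)
Ratio at component: 141 / 26 = 5.4231

λ ≈ 5.4231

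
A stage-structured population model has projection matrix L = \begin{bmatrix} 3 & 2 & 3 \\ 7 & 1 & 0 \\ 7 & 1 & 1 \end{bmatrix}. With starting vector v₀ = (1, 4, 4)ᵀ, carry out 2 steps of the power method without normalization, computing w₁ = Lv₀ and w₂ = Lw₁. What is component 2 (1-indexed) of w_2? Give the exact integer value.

w1 = Lv₀ = (23, 11, 15)
w2 = Lw1 = (136, 172, 187)
The requested component of w2 is 172.

172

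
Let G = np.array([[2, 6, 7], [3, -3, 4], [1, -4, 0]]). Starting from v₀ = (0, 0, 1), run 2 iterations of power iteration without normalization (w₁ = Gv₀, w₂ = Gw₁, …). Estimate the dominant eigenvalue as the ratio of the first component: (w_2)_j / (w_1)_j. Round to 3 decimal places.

λ ≈ 5.429

w1 = Gv₀ = (7, 4, 0)
w2 = Gw1 = (38, 9, -9)
Ratio at component: 38 / 7 = 5.429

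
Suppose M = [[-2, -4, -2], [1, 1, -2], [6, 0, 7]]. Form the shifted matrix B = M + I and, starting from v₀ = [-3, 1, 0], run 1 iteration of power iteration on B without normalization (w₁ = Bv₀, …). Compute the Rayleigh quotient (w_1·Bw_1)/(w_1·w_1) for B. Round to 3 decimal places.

μ ≈ 8.055

B = M + I has rows (-1, -4, -2); (1, 2, -2); (6, 0, 8)
w1 = Bv₀ = (-1, -1, -18)
Bw1 = (41, 33, -150)
w1·Bw1 = 2626; w1·w1 = 326; μ ≈ 2626/326 = 8.055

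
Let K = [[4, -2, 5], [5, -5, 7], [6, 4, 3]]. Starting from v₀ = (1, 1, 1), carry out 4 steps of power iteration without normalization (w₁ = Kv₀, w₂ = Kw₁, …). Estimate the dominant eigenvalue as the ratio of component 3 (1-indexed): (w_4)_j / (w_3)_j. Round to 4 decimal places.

λ ≈ 8.9107

w1 = Kv₀ = (4·1 + (-2)·1 + 5·1; 5·1 + (-5)·1 + 7·1; 6·1 + 4·1 + 3·1) = (7, 7, 13)
w2 = Kw1 = (4·7 + (-2)·7 + 5·13; 5·7 + (-5)·7 + 7·13; 6·7 + 4·7 + 3·13) = (79, 91, 109)
w3 = Kw2 = (679, 703, 1165)
w4 = Kw3 = (7135, 8035, 10381)
Ratio at component: 10381 / 1165 = 8.9107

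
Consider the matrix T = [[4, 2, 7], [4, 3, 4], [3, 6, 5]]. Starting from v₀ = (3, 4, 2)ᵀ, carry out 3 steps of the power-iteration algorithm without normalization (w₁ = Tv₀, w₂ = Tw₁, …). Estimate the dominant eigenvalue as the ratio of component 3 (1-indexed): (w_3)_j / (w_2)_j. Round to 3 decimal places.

w1 = Tv₀ = (4·3 + 2·4 + 7·2; 4·3 + 3·4 + 4·2; 3·3 + 6·4 + 5·2) = (34, 32, 43)
w2 = Tw1 = (4·34 + 2·32 + 7·43; 4·34 + 3·32 + 4·43; 3·34 + 6·32 + 5·43) = (501, 404, 509)
w3 = Tw2 = (6375, 5252, 6472)
Ratio at component: 6472 / 509 = 12.715

12.715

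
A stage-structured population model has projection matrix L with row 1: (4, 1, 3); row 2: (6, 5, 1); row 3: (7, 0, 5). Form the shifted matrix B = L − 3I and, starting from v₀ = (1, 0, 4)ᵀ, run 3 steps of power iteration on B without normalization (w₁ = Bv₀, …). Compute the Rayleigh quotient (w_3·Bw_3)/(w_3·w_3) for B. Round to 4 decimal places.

B = L − 3I has rows (1, 1, 3); (6, 2, 1); (7, 0, 2)
w1 = Bv₀ = (1·1 + 1·0 + 3·4; 6·1 + 2·0 + 1·4; 7·1 + 0·0 + 2·4) = (13, 10, 15)
w2 = Bw1 = (1·13 + 1·10 + 3·15; 6·13 + 2·10 + 1·15; 7·13 + 0·10 + 2·15) = (68, 113, 121)
w3 = Bw2 = (544, 755, 718)
Bw3 = (3453, 5492, 5244)
w3·Bw3 = 9790084; w3·w3 = 1381485; μ ≈ 9790084/1381485 = 7.0866

μ ≈ 7.0866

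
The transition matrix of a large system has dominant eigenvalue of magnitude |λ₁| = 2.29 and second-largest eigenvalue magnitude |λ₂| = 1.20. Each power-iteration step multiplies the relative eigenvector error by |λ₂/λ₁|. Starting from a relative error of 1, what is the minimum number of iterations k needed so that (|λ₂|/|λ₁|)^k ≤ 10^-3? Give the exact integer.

11

|λ₂/λ₁| = 1.20/2.29 = 0.52402
Need k ≥ ln(10^-3) / ln(0.52402) = -6.9078 / -0.6462 ≈ 10.689
Smallest integer k satisfying the bound: 11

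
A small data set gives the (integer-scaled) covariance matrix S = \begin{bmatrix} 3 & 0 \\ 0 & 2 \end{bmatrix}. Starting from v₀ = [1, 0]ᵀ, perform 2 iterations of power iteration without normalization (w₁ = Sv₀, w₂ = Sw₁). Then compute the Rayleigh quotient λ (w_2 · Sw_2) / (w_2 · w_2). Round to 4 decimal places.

λ ≈ 3.0000

w1 = Sv₀ = (3·1 + 0·0; 0·1 + 2·0) = (3, 0)
w2 = Sw1 = (3·3 + 0·0; 0·3 + 2·0) = (9, 0)
Sw2 = (27, 0)
w2·Sw2 = 9·27 + 0·0 = 243; w2·w2 = 9·9 + 0·0 = 81
λ ≈ 243/81 = 3.0000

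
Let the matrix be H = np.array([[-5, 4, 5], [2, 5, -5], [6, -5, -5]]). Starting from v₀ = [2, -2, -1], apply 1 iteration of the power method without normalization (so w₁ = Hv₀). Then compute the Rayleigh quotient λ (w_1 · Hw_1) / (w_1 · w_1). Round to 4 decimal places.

λ ≈ -10.0937

w1 = Hv₀ = ((-5)·2 + 4·(-2) + 5·(-1); 2·2 + 5·(-2) + (-5)·(-1); 6·2 + (-5)·(-2) + (-5)·(-1)) = (-23, -1, 27)
Hw1 = (246, -186, -268)
w1·Hw1 = (-23)·246 + (-1)·(-186) + 27·(-268) = -12708; w1·w1 = (-23)·(-23) + (-1)·(-1) + 27·27 = 1259
λ ≈ -12708/1259 = -10.0937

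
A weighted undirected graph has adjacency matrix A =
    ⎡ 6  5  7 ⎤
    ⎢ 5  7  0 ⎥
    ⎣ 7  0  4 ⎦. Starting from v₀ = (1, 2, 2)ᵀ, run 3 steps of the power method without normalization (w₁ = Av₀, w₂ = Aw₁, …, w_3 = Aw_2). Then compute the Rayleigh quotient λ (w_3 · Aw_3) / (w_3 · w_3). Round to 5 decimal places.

w1 = Av₀ = (30, 19, 15)
w2 = Aw1 = (380, 283, 270)
w3 = Aw2 = (5585, 3881, 3740)
Aw3 = (79095, 55092, 54055)
w3·Aw3 = 5585·79095 + 3881·55092 + 3740·54055 = 857723327; w3·w3 = 5585·5585 + 3881·3881 + 3740·3740 = 60241986
λ ≈ 857723327/60241986 = 14.23797

14.23797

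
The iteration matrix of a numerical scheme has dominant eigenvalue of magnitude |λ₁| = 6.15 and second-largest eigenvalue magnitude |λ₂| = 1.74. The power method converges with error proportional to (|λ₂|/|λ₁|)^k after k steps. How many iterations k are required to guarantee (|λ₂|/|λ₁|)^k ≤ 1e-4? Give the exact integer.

|λ₂/λ₁| = 1.74/6.15 = 0.28293
Need k ≥ ln(1e-4) / ln(0.28293) = -9.2103 / -1.2626 ≈ 7.295
Smallest integer k satisfying the bound: 8

8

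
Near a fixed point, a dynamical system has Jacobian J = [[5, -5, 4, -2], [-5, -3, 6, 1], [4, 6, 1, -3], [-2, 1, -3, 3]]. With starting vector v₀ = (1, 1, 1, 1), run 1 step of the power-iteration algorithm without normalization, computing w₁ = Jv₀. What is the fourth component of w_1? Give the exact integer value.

-1

w1 = Jv₀ = (5·1 + (-5)·1 + 4·1 + (-2)·1; (-5)·1 + (-3)·1 + 6·1 + 1·1; 4·1 + 6·1 + 1·1 + (-3)·1; (-2)·1 + 1·1 + (-3)·1 + 3·1) = (2, -1, 8, -1)
The requested component of w1 is -1.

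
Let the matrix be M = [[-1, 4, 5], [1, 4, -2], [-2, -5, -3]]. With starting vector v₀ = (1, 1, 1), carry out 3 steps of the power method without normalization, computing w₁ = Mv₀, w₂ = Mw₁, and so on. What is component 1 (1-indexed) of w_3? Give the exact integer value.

w1 = Mv₀ = ((-1)·1 + 4·1 + 5·1; 1·1 + 4·1 + (-2)·1; (-2)·1 + (-5)·1 + (-3)·1) = (8, 3, -10)
w2 = Mw1 = ((-1)·8 + 4·3 + 5·(-10); 1·8 + 4·3 + (-2)·(-10); (-2)·8 + (-5)·3 + (-3)·(-10)) = (-46, 40, -1)
w3 = Mw2 = (201, 116, -105)
The requested component of w3 is 201.

201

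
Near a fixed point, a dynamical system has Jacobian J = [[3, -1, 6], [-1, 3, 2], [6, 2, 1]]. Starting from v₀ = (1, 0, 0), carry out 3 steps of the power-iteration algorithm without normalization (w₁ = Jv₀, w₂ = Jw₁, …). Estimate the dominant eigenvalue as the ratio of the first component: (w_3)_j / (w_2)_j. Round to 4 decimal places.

λ ≈ 5.7391

w1 = Jv₀ = (3, -1, 6)
w2 = Jw1 = (46, 6, 22)
w3 = Jw2 = (264, 16, 310)
Ratio at component: 264 / 46 = 5.7391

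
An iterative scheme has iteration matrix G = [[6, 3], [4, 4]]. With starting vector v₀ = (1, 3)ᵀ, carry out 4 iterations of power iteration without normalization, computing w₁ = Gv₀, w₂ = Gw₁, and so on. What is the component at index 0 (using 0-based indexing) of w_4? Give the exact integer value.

10344

w1 = Gv₀ = (6·1 + 3·3; 4·1 + 4·3) = (15, 16)
w2 = Gw1 = (6·15 + 3·16; 4·15 + 4·16) = (138, 124)
w3 = Gw2 = (1200, 1048)
w4 = Gw3 = (10344, 8992)
The requested component of w4 is 10344.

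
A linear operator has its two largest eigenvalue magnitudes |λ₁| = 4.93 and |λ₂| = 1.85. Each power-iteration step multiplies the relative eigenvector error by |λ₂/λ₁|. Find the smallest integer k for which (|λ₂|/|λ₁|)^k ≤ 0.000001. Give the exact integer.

15

|λ₂/λ₁| = 1.85/4.93 = 0.37525
Need k ≥ ln(0.000001) / ln(0.37525) = -13.8155 / -0.9802 ≈ 14.095
Smallest integer k satisfying the bound: 15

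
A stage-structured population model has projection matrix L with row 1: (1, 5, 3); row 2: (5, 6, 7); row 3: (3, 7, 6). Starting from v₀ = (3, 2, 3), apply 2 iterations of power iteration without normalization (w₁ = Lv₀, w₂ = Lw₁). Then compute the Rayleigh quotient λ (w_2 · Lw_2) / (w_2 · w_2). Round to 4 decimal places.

w1 = Lv₀ = (22, 48, 41)
w2 = Lw1 = (385, 685, 648)
Lw2 = (5754, 10571, 9838)
w2·Lw2 = 385·5754 + 685·10571 + 648·9838 = 15831449; w2·w2 = 385·385 + 685·685 + 648·648 = 1037354
λ ≈ 15831449/1037354 = 15.2614

λ ≈ 15.2614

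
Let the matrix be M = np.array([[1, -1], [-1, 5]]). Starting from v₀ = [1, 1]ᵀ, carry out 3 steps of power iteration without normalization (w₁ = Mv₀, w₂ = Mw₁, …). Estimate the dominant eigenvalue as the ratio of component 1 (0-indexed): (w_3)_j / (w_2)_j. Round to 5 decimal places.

5.20000

w1 = Mv₀ = (1·1 + (-1)·1; (-1)·1 + 5·1) = (0, 4)
w2 = Mw1 = (1·0 + (-1)·4; (-1)·0 + 5·4) = (-4, 20)
w3 = Mw2 = (-24, 104)
Ratio at component: 104 / 20 = 5.20000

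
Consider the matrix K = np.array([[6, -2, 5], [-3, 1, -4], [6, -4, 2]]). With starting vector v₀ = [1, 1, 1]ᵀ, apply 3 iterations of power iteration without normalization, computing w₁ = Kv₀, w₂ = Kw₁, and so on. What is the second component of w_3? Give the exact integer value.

w1 = Kv₀ = (6·1 + (-2)·1 + 5·1; (-3)·1 + 1·1 + (-4)·1; 6·1 + (-4)·1 + 2·1) = (9, -6, 4)
w2 = Kw1 = (6·9 + (-2)·(-6) + 5·4; (-3)·9 + 1·(-6) + (-4)·4; 6·9 + (-4)·(-6) + 2·4) = (86, -49, 86)
w3 = Kw2 = (1044, -651, 884)
The requested component of w3 is -651.

-651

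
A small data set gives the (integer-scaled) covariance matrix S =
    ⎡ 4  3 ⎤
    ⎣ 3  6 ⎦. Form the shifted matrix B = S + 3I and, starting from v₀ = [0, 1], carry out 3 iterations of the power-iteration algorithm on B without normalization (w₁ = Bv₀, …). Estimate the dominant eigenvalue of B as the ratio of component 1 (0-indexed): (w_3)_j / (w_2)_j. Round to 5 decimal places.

B = S + 3I has rows (7, 3); (3, 9)
w1 = Bv₀ = (7·0 + 3·1; 3·0 + 9·1) = (3, 9)
w2 = Bw1 = (7·3 + 3·9; 3·3 + 9·9) = (48, 90)
w3 = Bw2 = (606, 954)
Ratio: 954/90 = 10.60000

μ ≈ 10.60000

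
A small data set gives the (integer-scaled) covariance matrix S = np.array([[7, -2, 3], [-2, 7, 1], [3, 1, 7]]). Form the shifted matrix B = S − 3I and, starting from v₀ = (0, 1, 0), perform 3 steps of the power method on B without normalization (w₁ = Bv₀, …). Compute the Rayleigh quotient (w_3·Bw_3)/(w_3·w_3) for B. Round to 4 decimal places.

B = S − 3I has rows (4, -2, 3); (-2, 4, 1); (3, 1, 4)
w1 = Bv₀ = (4·0 + (-2)·1 + 3·0; (-2)·0 + 4·1 + 1·0; 3·0 + 1·1 + 4·0) = (-2, 4, 1)
w2 = Bw1 = (4·(-2) + (-2)·4 + 3·1; (-2)·(-2) + 4·4 + 1·1; 3·(-2) + 1·4 + 4·1) = (-13, 21, 2)
w3 = Bw2 = (-88, 112, -10)
Bw3 = (-606, 614, -192)
w3·Bw3 = 124016; w3·w3 = 20388; μ ≈ 124016/20388 = 6.0828

6.0828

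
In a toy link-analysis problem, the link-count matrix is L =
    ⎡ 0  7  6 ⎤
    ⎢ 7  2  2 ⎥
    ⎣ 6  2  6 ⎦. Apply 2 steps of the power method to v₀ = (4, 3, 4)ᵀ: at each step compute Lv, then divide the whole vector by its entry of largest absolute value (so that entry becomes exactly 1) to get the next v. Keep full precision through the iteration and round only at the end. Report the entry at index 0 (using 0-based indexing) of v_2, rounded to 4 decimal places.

Lv0 = (45.00000, 42.00000, 54.00000); divide by 54.00000 → v1 = (0.83333, 0.77778, 1.00000)
Lv1 = (11.44444, 9.38889, 12.55556); divide by 12.55556 → v2 = (0.91150, 0.74779, 1.00000)
Requested entry of v2: 618/678 = 0.9115

0.9115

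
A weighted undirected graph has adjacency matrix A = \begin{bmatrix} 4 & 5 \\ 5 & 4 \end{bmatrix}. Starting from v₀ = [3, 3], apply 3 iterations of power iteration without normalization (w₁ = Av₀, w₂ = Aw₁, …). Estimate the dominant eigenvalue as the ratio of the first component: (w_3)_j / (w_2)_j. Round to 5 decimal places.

λ ≈ 9.00000

w1 = Av₀ = (27, 27)
w2 = Aw1 = (243, 243)
w3 = Aw2 = (2187, 2187)
Ratio at component: 2187 / 243 = 9.00000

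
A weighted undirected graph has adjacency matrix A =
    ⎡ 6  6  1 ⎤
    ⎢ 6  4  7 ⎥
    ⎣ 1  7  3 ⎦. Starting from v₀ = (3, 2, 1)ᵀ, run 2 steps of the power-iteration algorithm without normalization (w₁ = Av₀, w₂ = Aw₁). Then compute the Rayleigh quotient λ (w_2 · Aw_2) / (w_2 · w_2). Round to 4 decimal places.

14.0028

w1 = Av₀ = (6·3 + 6·2 + 1·1; 6·3 + 4·2 + 7·1; 1·3 + 7·2 + 3·1) = (31, 33, 20)
w2 = Aw1 = (6·31 + 6·33 + 1·20; 6·31 + 4·33 + 7·20; 1·31 + 7·33 + 3·20) = (404, 458, 322)
Aw2 = (5494, 6510, 4576)
w2·Aw2 = 404·5494 + 458·6510 + 322·4576 = 6674628; w2·w2 = 404·404 + 458·458 + 322·322 = 476664
λ ≈ 6674628/476664 = 14.0028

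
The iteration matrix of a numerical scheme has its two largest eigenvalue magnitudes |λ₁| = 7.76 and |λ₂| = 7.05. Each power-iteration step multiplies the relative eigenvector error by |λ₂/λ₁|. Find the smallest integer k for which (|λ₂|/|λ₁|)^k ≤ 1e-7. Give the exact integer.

168

|λ₂/λ₁| = 7.05/7.76 = 0.90851
Need k ≥ ln(1e-7) / ln(0.90851) = -16.1181 / -0.0960 ≈ 167.976
Smallest integer k satisfying the bound: 168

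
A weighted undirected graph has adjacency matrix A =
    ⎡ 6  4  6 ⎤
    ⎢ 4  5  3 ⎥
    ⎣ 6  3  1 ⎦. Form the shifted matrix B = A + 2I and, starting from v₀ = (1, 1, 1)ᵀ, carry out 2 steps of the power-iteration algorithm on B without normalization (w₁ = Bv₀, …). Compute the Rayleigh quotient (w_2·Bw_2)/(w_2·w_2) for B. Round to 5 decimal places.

15.08428

B = A + 2I has rows (8, 4, 6); (4, 7, 3); (6, 3, 3)
w1 = Bv₀ = (18, 14, 12)
w2 = Bw1 = (272, 206, 186)
Bw2 = (4116, 3088, 2808)
w2·Bw2 = 2277968; w2·w2 = 151016; μ ≈ 2277968/151016 = 15.08428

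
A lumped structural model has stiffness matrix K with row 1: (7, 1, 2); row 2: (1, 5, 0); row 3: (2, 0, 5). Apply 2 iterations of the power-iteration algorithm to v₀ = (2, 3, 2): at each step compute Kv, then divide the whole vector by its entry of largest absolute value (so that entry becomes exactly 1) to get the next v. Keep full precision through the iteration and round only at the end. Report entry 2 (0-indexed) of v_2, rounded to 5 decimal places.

0.58333

Kv0 = (21.000000, 17.000000, 14.000000); divide by 21.000000 → v1 = (1.000000, 0.809524, 0.666667)
Kv1 = (9.142857, 5.047619, 5.333333); divide by 9.142857 → v2 = (1.000000, 0.552083, 0.583333)
Requested entry of v2: 112/192 = 0.58333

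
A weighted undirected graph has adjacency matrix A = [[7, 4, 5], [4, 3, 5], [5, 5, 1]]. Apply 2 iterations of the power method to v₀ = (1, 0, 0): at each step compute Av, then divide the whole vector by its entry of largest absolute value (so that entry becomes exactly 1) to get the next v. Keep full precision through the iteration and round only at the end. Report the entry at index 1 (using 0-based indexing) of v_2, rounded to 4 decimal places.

0.7222

Av0 = (7.00000, 4.00000, 5.00000); divide by 7.00000 → v1 = (1.00000, 0.57143, 0.71429)
Av1 = (12.85714, 9.28571, 8.57143); divide by 12.85714 → v2 = (1.00000, 0.72222, 0.66667)
Requested entry of v2: 65/90 = 0.7222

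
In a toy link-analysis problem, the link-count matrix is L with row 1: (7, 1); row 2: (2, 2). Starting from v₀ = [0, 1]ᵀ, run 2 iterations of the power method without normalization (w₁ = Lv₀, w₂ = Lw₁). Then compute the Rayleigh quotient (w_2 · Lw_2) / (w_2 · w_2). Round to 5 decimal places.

λ ≈ 6.84615

w1 = Lv₀ = (7·0 + 1·1; 2·0 + 2·1) = (1, 2)
w2 = Lw1 = (7·1 + 1·2; 2·1 + 2·2) = (9, 6)
Lw2 = (69, 30)
w2·Lw2 = 9·69 + 6·30 = 801; w2·w2 = 9·9 + 6·6 = 117
λ ≈ 801/117 = 6.84615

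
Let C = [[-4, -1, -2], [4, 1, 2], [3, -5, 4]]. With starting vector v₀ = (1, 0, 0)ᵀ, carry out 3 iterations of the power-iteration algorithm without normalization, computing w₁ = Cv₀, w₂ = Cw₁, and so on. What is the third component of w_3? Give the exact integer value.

-32

w1 = Cv₀ = ((-4)·1 + (-1)·0 + (-2)·0; 4·1 + 1·0 + 2·0; 3·1 + (-5)·0 + 4·0) = (-4, 4, 3)
w2 = Cw1 = ((-4)·(-4) + (-1)·4 + (-2)·3; 4·(-4) + 1·4 + 2·3; 3·(-4) + (-5)·4 + 4·3) = (6, -6, -20)
w3 = Cw2 = (22, -22, -32)
The requested component of w3 is -32.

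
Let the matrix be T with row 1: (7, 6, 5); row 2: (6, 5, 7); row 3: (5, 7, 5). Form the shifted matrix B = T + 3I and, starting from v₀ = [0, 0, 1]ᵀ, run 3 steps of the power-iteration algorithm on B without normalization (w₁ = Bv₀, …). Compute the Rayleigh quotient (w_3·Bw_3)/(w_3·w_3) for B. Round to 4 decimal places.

20.6775

B = T + 3I has rows (10, 6, 5); (6, 8, 7); (5, 7, 8)
w1 = Bv₀ = (5, 7, 8)
w2 = Bw1 = (132, 142, 138)
w3 = Bw2 = (2862, 2894, 2758)
Bw3 = (59774, 59630, 56632)
w3·Bw3 = 499833464; w3·w3 = 24172844; μ ≈ 499833464/24172844 = 20.6775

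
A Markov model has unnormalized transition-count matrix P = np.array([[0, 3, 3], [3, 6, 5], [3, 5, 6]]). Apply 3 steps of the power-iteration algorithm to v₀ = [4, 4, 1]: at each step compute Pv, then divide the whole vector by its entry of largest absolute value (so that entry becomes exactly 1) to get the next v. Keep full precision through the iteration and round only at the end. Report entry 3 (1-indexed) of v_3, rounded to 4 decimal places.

Pv0 = (15.00000, 41.00000, 38.00000); divide by 41.00000 → v1 = (0.36585, 1.00000, 0.92683)
Pv1 = (5.78049, 11.73171, 11.65854); divide by 11.73171 → v2 = (0.49272, 1.00000, 0.99376)
Pv2 = (5.98129, 12.44699, 12.44075); divide by 12.44699 → v3 = (0.48054, 1.00000, 0.99950)
Requested entry of v3: 5984/5987 = 0.9995

0.9995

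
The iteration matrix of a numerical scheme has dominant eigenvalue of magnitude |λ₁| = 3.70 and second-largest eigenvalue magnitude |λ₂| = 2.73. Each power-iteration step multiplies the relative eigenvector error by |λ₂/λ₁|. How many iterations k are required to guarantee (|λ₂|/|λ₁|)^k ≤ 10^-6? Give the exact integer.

46

|λ₂/λ₁| = 2.73/3.70 = 0.73784
Need k ≥ ln(10^-6) / ln(0.73784) = -13.8155 / -0.3040 ≈ 45.441
Smallest integer k satisfying the bound: 46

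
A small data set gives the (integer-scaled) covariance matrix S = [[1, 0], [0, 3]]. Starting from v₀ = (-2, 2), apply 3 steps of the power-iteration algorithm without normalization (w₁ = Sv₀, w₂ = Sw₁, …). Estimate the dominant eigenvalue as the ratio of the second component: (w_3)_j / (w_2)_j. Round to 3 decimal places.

w1 = Sv₀ = (-2, 6)
w2 = Sw1 = (-2, 18)
w3 = Sw2 = (-2, 54)
Ratio at component: 54 / 18 = 3.000

λ ≈ 3.000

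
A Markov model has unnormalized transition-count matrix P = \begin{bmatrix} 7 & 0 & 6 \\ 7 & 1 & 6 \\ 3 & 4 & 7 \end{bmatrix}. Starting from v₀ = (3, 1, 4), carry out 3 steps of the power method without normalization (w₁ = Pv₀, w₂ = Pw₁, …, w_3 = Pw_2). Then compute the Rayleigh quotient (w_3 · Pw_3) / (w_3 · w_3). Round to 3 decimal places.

λ ≈ 13.623

w1 = Pv₀ = (45, 46, 41)
w2 = Pw1 = (561, 607, 606)
w3 = Pw2 = (7563, 8170, 8353)
Pw3 = (103059, 111229, 113840)
w3·Pw3 = 7563·103059 + 8170·111229 + 8353·113840 = 2639081667; w3·w3 = 7563·7563 + 8170·8170 + 8353·8353 = 193720478
λ ≈ 2639081667/193720478 = 13.623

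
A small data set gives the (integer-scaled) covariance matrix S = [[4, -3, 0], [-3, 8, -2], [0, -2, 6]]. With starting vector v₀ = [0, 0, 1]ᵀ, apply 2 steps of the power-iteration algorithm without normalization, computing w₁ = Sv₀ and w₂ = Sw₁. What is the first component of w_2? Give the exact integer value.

w1 = Sv₀ = (4·0 + (-3)·0 + 0·1; (-3)·0 + 8·0 + (-2)·1; 0·0 + (-2)·0 + 6·1) = (0, -2, 6)
w2 = Sw1 = (4·0 + (-3)·(-2) + 0·6; (-3)·0 + 8·(-2) + (-2)·6; 0·0 + (-2)·(-2) + 6·6) = (6, -28, 40)
The requested component of w2 is 6.

6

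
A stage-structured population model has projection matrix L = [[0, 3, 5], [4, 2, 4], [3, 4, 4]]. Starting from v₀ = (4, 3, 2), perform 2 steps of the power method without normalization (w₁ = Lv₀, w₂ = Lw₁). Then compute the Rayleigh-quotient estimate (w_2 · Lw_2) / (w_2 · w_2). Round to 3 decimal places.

w1 = Lv₀ = (0·4 + 3·3 + 5·2; 4·4 + 2·3 + 4·2; 3·4 + 4·3 + 4·2) = (19, 30, 32)
w2 = Lw1 = (0·19 + 3·30 + 5·32; 4·19 + 2·30 + 4·32; 3·19 + 4·30 + 4·32) = (250, 264, 305)
Lw2 = (2317, 2748, 3026)
w2·Lw2 = 250·2317 + 264·2748 + 305·3026 = 2227652; w2·w2 = 250·250 + 264·264 + 305·305 = 225221
λ ≈ 2227652/225221 = 9.891

9.891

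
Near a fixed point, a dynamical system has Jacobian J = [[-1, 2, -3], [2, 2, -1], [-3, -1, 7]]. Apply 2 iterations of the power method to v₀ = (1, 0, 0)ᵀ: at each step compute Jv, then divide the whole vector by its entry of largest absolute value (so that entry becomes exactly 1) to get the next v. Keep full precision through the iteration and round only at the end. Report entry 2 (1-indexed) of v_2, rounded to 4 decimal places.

Jv0 = (-1.00000, 2.00000, -3.00000); divide by -3.00000 → v1 = (0.33333, -0.66667, 1.00000)
Jv1 = (-4.66667, -1.66667, 6.66667); divide by 6.66667 → v2 = (-0.70000, -0.25000, 1.00000)
Requested entry of v2: 5/-20 = -0.2500

-0.2500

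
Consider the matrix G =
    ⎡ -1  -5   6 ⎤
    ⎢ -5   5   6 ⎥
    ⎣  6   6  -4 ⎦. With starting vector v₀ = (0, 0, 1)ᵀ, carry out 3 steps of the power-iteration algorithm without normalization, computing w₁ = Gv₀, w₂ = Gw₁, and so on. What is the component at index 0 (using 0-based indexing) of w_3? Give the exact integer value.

708

w1 = Gv₀ = ((-1)·0 + (-5)·0 + 6·1; (-5)·0 + 5·0 + 6·1; 6·0 + 6·0 + (-4)·1) = (6, 6, -4)
w2 = Gw1 = ((-1)·6 + (-5)·6 + 6·(-4); (-5)·6 + 5·6 + 6·(-4); 6·6 + 6·6 + (-4)·(-4)) = (-60, -24, 88)
w3 = Gw2 = (708, 708, -856)
The requested component of w3 is 708.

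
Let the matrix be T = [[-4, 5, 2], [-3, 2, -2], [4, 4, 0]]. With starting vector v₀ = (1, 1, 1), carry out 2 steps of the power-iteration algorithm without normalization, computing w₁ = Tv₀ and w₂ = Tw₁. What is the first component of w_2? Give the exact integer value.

-11

w1 = Tv₀ = ((-4)·1 + 5·1 + 2·1; (-3)·1 + 2·1 + (-2)·1; 4·1 + 4·1 + 0·1) = (3, -3, 8)
w2 = Tw1 = ((-4)·3 + 5·(-3) + 2·8; (-3)·3 + 2·(-3) + (-2)·8; 4·3 + 4·(-3) + 0·8) = (-11, -31, 0)
The requested component of w2 is -11.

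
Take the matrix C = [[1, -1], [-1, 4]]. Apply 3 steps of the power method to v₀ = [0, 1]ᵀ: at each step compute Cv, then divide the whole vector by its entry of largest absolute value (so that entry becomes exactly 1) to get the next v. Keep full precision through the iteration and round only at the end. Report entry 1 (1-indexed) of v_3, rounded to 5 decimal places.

-0.30137

Cv0 = (-1.000000, 4.000000); divide by 4.000000 → v1 = (-0.250000, 1.000000)
Cv1 = (-1.250000, 4.250000); divide by 4.250000 → v2 = (-0.294118, 1.000000)
Cv2 = (-1.294118, 4.294118); divide by 4.294118 → v3 = (-0.301370, 1.000000)
Requested entry of v3: -22/73 = -0.30137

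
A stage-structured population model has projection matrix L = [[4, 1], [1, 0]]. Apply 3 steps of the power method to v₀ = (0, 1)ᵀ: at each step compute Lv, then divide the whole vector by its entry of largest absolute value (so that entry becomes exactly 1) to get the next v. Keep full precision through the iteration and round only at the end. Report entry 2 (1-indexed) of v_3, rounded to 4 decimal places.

Lv0 = (1.00000, 0.00000); divide by 1.00000 → v1 = (1.00000, 0.00000)
Lv1 = (4.00000, 1.00000); divide by 4.00000 → v2 = (1.00000, 0.25000)
Lv2 = (4.25000, 1.00000); divide by 4.25000 → v3 = (1.00000, 0.23529)
Requested entry of v3: 4/17 = 0.2353

0.2353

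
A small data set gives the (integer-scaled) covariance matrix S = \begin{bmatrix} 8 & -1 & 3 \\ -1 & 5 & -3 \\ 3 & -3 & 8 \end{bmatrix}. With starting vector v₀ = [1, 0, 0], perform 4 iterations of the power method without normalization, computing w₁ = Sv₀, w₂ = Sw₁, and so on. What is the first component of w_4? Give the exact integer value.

w1 = Sv₀ = (8·1 + (-1)·0 + 3·0; (-1)·1 + 5·0 + (-3)·0; 3·1 + (-3)·0 + 8·0) = (8, -1, 3)
w2 = Sw1 = (8·8 + (-1)·(-1) + 3·3; (-1)·8 + 5·(-1) + (-3)·3; 3·8 + (-3)·(-1) + 8·3) = (74, -22, 51)
w3 = Sw2 = (767, -337, 696)
w4 = Sw3 = (8561, -4540, 8880)
The requested component of w4 is 8561.

8561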